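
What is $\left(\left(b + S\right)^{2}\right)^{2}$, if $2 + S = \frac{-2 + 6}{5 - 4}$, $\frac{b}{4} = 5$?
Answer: $234256$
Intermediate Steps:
$b = 20$ ($b = 4 \cdot 5 = 20$)
$S = 2$ ($S = -2 + \frac{-2 + 6}{5 - 4} = -2 + \frac{4}{1} = -2 + 4 \cdot 1 = -2 + 4 = 2$)
$\left(\left(b + S\right)^{2}\right)^{2} = \left(\left(20 + 2\right)^{2}\right)^{2} = \left(22^{2}\right)^{2} = 484^{2} = 234256$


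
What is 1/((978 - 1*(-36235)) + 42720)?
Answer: 1/79933 ≈ 1.2510e-5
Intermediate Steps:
1/((978 - 1*(-36235)) + 42720) = 1/((978 + 36235) + 42720) = 1/(37213 + 42720) = 1/79933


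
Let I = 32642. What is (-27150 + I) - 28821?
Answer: -23329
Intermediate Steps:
(-27150 + I) - 28821 = (-27150 + 32642) - 28821 = 5492 - 28821 = -23329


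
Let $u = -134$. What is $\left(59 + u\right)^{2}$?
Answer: $5625$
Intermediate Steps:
$\left(59 + u\right)^{2} = \left(59 - 134\right)^{2} = \left(-75\right)^{2} = 5625$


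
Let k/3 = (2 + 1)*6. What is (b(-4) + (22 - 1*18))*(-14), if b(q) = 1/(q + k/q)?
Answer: -276/5 ≈ -55.200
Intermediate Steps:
k = 54 (k = 3*((2 + 1)*6) = 3*(3*6) = 3*18 = 54)
b(q) = 1/(q + 54/q)
(b(-4) + (22 - 1*18))*(-14) = (-4/(54 + (-4)²) + (22 - 1*18))*(-14) = (-4/(54 + 16) + (22 - 18))*(-14) = (-4/70 + 4)*(-14) = (-4*1/70 + 4)*(-14) = (-2/35 + 4)*(-14) = (138/35)*(-14) = -276/5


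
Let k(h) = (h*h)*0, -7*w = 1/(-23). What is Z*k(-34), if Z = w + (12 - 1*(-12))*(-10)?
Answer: 0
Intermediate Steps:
w = 1/161 (w = -⅐/(-23) = -⅐*(-1/23) = 1/161 ≈ 0.0062112)
k(h) = 0 (k(h) = h²*0 = 0)
Z = -38639/161 (Z = 1/161 + (12 - 1*(-12))*(-10) = 1/161 + (12 + 12)*(-10) = 1/161 + 24*(-10) = 1/161 - 240 = -38639/161 ≈ -239.99)
Z*k(-34) = -38639/161*0 = 0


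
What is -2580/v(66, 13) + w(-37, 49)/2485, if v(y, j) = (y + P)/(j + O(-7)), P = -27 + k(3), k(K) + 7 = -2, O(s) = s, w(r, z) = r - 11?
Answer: -1282308/2485 ≈ -516.02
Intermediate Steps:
w(r, z) = -11 + r
k(K) = -9 (k(K) = -7 - 2 = -9)
P = -36 (P = -27 - 9 = -36)
v(y, j) = (-36 + y)/(-7 + j) (v(y, j) = (y - 36)/(j - 7) = (-36 + y)/(-7 + j))
-2580/v(66, 13) + w(-37, 49)/2485 = -2580*(-7 + 13)/(-36 + 66) + (-11 - 37)/2485 = -2580/(30/6) - 48*1/2485 = -2580/((⅙)*30) - 48/2485 = -2580/5 - 48/2485 = -2580*⅕ - 48/2485 = -516 - 48/2485 = -1282308/2485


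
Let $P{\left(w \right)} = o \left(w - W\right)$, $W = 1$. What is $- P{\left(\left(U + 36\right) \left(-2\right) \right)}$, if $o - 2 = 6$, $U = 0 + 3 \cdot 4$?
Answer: $776$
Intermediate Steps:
$U = 12$ ($U = 0 + 12 = 12$)
$o = 8$ ($o = 2 + 6 = 8$)
$P{\left(w \right)} = -8 + 8 w$ ($P{\left(w \right)} = 8 \left(w - 1\right) = 8 \left(-1 + w\right) = -8 + 8 w$)
$- P{\left(\left(U + 36\right) \left(-2\right) \right)} = - (-8 + 8 \left(12 + 36\right) \left(-2\right)) = - (-8 + 8 \cdot 48 \left(-2\right)) = - (-8 + 8 \left(-96\right)) = - (-8 - 768) = \left(-1\right) \left(-776\right) = 776$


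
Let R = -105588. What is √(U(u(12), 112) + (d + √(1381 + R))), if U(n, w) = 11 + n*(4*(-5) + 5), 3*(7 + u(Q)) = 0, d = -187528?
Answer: √(-187412 + I*√104207) ≈ 0.373 + 432.91*I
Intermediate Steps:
u(Q) = -7 (u(Q) = -7 + (⅓)*0 = -7 + 0 = -7)
U(n, w) = 11 - 15*n (U(n, w) = 11 + n*(-20 + 5) = 11 + n*(-15) = 11 - 15*n)
√(U(u(12), 112) + (d + √(1381 + R))) = √((11 - 15*(-7)) + (-187528 + √(1381 - 105588))) = √((11 + 105) + (-187528 + √(-104207))) = √(116 + (-187528 + I*√104207)) = √(-187412 + I*√104207)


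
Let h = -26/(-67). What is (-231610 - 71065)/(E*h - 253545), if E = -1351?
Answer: 20279225/17022641 ≈ 1.1913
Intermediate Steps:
h = 26/67 (h = -26*(-1/67) = 26/67 ≈ 0.38806)
(-231610 - 71065)/(E*h - 253545) = (-231610 - 71065)/(-1351*26/67 - 253545) = -302675/(-35126/67 - 253545) = -302675/(-17022641/67) = -302675*(-67/17022641) = 20279225/17022641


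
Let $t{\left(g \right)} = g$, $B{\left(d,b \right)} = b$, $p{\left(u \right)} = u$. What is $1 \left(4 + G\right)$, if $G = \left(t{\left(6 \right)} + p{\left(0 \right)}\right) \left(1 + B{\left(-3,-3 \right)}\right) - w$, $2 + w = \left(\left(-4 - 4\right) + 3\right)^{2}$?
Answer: $-31$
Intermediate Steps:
$w = 23$ ($w = -2 + \left(\left(-4 - 4\right) + 3\right)^{2} = -2 + \left(-8 + 3\right)^{2} = -2 + \left(-5\right)^{2} = -2 + 25 = 23$)
$G = -35$ ($G = \left(6 + 0\right) \left(1 - 3\right) - 23 = 6 \left(-2\right) - 23 = -12 - 23 = -35$)
$1 \left(4 + G\right) = 1 \left(4 - 35\right) = 1 \left(-31\right) = -31$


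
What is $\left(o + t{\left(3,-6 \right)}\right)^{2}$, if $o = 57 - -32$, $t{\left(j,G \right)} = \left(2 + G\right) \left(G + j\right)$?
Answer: $10201$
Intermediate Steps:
$o = 89$ ($o = 57 + 32 = 89$)
$\left(o + t{\left(3,-6 \right)}\right)^{2} = \left(89 + \left(\left(-6\right)^{2} + 2 \left(-6\right) + 2 \cdot 3 - 18\right)\right)^{2} = \left(89 + \left(36 - 12 + 6 - 18\right)\right)^{2} = \left(89 + 12\right)^{2} = 101^{2} = 10201$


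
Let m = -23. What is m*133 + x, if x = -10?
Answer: -3069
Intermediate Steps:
m*133 + x = -23*133 - 10 = -3059 - 10 = -3069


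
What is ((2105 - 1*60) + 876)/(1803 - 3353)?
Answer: -2921/1550 ≈ -1.8845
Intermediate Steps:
((2105 - 1*60) + 876)/(1803 - 3353) = ((2105 - 60) + 876)/(-1550) = (2045 + 876)*(-1/1550) = 2921*(-1/1550) = -2921/1550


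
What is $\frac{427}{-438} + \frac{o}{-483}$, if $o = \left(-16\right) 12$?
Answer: $- \frac{40715}{70518} \approx -0.57737$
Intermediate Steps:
$o = -192$
$\frac{427}{-438} + \frac{o}{-483} = \frac{427}{-438} - \frac{192}{-483} = 427 \left(- \frac{1}{438}\right) - - \frac{64}{161} = - \frac{427}{438} + \frac{64}{161} = - \frac{40715}{70518}$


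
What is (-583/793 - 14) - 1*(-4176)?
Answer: 3299883/793 ≈ 4161.3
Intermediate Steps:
(-583/793 - 14) - 1*(-4176) = (-583*1/793 - 14) + 4176 = (-583/793 - 14) + 4176 = -11685/793 + 4176 = 3299883/793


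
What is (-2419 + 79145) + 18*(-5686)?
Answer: -25622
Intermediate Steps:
(-2419 + 79145) + 18*(-5686) = 76726 - 102348 = -25622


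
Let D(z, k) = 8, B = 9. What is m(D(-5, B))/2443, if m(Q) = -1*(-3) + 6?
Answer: 9/2443 ≈ 0.0036840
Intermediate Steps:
m(Q) = 9 (m(Q) = 3 + 6 = 9)
m(D(-5, B))/2443 = 9/2443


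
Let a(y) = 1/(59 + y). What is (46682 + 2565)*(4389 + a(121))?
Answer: 38906164187/180 ≈ 2.1615e+8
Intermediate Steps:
(46682 + 2565)*(4389 + a(121)) = (46682 + 2565)*(4389 + 1/(59 + 121)) = 49247*(4389 + 1/180) = 49247*(790021/180) = 38906164187/180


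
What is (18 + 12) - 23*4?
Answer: -62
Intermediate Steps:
(18 + 12) - 23*4 = 30 - 92 = -62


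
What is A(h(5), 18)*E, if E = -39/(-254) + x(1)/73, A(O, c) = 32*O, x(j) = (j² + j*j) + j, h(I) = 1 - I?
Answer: -230976/9271 ≈ -24.914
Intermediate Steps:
x(j) = j + 2*j² (x(j) = (j² + j²) + j = 2*j² + j = j + 2*j²)
E = 3609/18542 (E = -39/(-254) + (1*(1 + 2*1))/73 = -39*(-1/254) + (1*(1 + 2))*(1/73) = 39/254 + (1*3)*(1/73) = 39/254 + 3*(1/73) = 39/254 + 3/73 = 3609/18542 ≈ 0.19464)
A(h(5), 18)*E = (32*(1 - 1*5))*(3609/18542) = (32*(1 - 5))*(3609/18542) = (32*(-4))*(3609/18542) = -128*3609/18542 = -230976/9271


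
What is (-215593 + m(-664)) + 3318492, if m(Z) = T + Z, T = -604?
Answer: 3101631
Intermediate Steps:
m(Z) = -604 + Z
(-215593 + m(-664)) + 3318492 = (-215593 + (-604 - 664)) + 3318492 = (-215593 - 1268) + 3318492 = -216861 + 3318492 = 3101631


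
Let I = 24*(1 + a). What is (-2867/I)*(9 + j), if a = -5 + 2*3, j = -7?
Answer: -2867/24 ≈ -119.46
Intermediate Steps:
a = 1 (a = -5 + 6 = 1)
I = 48 (I = 24*(1 + 1) = 24*2 = 48)
(-2867/I)*(9 + j) = (-2867/48)*(9 - 7) = -2867*1/48*2 = -2867/48*2 = -2867/24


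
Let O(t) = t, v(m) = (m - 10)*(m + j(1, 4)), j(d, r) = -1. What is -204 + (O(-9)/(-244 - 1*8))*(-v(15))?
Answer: -413/2 ≈ -206.50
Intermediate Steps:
v(m) = (-1 + m)*(-10 + m) (v(m) = (m - 10)*(m - 1) = (-10 + m)*(-1 + m) = (-1 + m)*(-10 + m))
-204 + (O(-9)/(-244 - 1*8))*(-v(15)) = -204 + (-9/(-244 - 1*8))*(-(10 + 15² - 11*15)) = -204 + (-9/(-244 - 8))*(-(10 + 225 - 165)) = -204 + (-9/(-252))*(-1*70) = -204 - 9*(-1/252)*(-70) = -204 + (1/28)*(-70) = -204 - 5/2 = -413/2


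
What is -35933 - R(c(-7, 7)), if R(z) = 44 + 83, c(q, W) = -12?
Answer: -36060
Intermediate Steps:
R(z) = 127
-35933 - R(c(-7, 7)) = -35933 - 1*127 = -35933 - 127 = -36060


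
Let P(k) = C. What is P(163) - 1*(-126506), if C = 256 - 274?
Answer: 126488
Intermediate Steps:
C = -18
P(k) = -18
P(163) - 1*(-126506) = -18 - 1*(-126506) = -18 + 126506 = 126488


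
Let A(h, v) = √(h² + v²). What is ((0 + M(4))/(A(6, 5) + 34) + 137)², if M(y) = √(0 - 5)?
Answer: (4658 + 137*√61 + I*√5)²/(34 + √61)² ≈ 18769.0 + 14.654*I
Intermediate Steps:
M(y) = I*√5 (M(y) = √(-5) = I*√5)
((0 + M(4))/(A(6, 5) + 34) + 137)² = ((0 + I*√5)/(√(6² + 5²) + 34) + 137)² = ((I*√5)/(√(36 + 25) + 34) + 137)² = ((I*√5)/(√61 + 34) + 137)² = ((I*√5)/(34 + √61) + 137)² = (I*√5/(34 + √61) + 137)² = (137 + I*√5/(34 + √61))²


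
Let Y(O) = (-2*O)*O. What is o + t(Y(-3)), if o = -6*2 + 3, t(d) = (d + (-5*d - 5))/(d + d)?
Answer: -391/36 ≈ -10.861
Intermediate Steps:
Y(O) = -2*O²
t(d) = (-5 - 4*d)/(2*d) (t(d) = (d + (-5 - 5*d))/((2*d)) = (-5 - 4*d)*(1/(2*d)) = (-5 - 4*d)/(2*d))
o = -9 (o = -12 + 3 = -9)
o + t(Y(-3)) = -9 + (-2 - 5/(2*((-2*(-3)²)))) = -9 + (-2 - 5/(2*((-2*9)))) = -9 + (-2 - 5/2/(-18)) = -9 + (-2 - 5/2*(-1/18)) = -9 + (-2 + 5/36) = -9 - 67/36 = -391/36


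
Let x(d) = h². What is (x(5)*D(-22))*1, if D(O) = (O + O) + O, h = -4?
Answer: -1056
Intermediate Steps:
x(d) = 16 (x(d) = (-4)² = 16)
D(O) = 3*O (D(O) = 2*O + O = 3*O)
(x(5)*D(-22))*1 = (16*(3*(-22)))*1 = (16*(-66))*1 = -1056*1 = -1056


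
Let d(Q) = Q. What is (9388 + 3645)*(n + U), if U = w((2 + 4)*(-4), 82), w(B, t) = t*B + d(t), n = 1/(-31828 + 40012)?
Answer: -201164654759/8184 ≈ -2.4580e+7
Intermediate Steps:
n = 1/8184 ≈ 0.00012219
w(B, t) = t + B*t (w(B, t) = t*B + t = B*t + t = t + B*t)
U = -1886 (U = 82*(1 + (2 + 4)*(-4)) = 82*(1 + 6*(-4)) = 82*(1 - 24) = 82*(-23) = -1886)
(9388 + 3645)*(n + U) = (9388 + 3645)*(1/8184 - 1886) = 13033*(-15435023/8184) = -201164654759/8184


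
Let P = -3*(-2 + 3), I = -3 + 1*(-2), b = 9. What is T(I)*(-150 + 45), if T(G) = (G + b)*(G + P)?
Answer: 3360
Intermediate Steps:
I = -5 (I = -3 - 2 = -5)
P = -3 (P = -3*1 = -3)
T(G) = (-3 + G)*(9 + G) (T(G) = (G + 9)*(G - 3) = (9 + G)*(-3 + G) = (-3 + G)*(9 + G))
T(I)*(-150 + 45) = (-27 + (-5)**2 + 6*(-5))*(-150 + 45) = (-27 + 25 - 30)*(-105) = -32*(-105) = 3360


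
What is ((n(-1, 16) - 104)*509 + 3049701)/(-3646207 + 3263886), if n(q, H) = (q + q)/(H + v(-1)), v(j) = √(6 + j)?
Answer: -752171727/95962571 - 1018*√5/95962571 ≈ -7.8382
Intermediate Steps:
n(q, H) = 2*q/(H + √5) (n(q, H) = (q + q)/(H + √(6 - 1)) = (2*q)/(H + √5) = 2*q/(H + √5))
((n(-1, 16) - 104)*509 + 3049701)/(-3646207 + 3263886) = ((2*(-1)/(16 + √5) - 104)*509 + 3049701)/(-3646207 + 3263886) = ((-2/(16 + √5) - 104)*509 + 3049701)/(-382321) = ((-104 - 2/(16 + √5))*509 + 3049701)*(-1/382321) = ((-52936 - 1018/(16 + √5)) + 3049701)*(-1/382321) = (2996765 - 1018/(16 + √5))*(-1/382321) = -2996765/382321 + 1018/(382321*(16 + √5))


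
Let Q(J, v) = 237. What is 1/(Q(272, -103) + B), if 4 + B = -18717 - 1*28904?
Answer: -1/47388 ≈ -2.1102e-5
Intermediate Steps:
B = -47625 (B = -4 + (-18717 - 1*28904) = -4 + (-18717 - 28904) = -4 - 47621 = -47625)
1/(Q(272, -103) + B) = 1/(237 - 47625) = 1/(-47388) = -1/47388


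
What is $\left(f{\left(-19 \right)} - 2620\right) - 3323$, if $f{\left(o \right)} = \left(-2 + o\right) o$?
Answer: $-5544$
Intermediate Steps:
$f{\left(o \right)} = o \left(-2 + o\right)$
$\left(f{\left(-19 \right)} - 2620\right) - 3323 = \left(- 19 \left(-2 - 19\right) - 2620\right) - 3323 = \left(\left(-19\right) \left(-21\right) - 2620\right) - 3323 = \left(399 - 2620\right) - 3323 = -2221 - 3323 = -5544$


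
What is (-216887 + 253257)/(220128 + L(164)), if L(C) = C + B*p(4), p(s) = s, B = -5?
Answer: 18185/110136 ≈ 0.16511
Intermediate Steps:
L(C) = -20 + C (L(C) = C - 5*4 = C - 20 = -20 + C)
(-216887 + 253257)/(220128 + L(164)) = (-216887 + 253257)/(220128 + (-20 + 164)) = 36370/(220128 + 144) = 36370/220272 = 36370*(1/220272) = 18185/110136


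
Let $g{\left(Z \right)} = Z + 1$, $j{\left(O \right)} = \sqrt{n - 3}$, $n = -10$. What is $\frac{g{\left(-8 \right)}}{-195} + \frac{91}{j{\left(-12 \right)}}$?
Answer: $\frac{7}{195} - 7 i \sqrt{13} \approx 0.035897 - 25.239 i$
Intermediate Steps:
$j{\left(O \right)} = i \sqrt{13}$ ($j{\left(O \right)} = \sqrt{-10 - 3} = \sqrt{-13} = i \sqrt{13}$)
$g{\left(Z \right)} = 1 + Z$
$\frac{g{\left(-8 \right)}}{-195} + \frac{91}{j{\left(-12 \right)}} = \frac{1 - 8}{-195} + \frac{91}{i \sqrt{13}} = \left(-7\right) \left(- \frac{1}{195}\right) + 91 \left(- \frac{i \sqrt{13}}{13}\right) = \frac{7}{195} - 7 i \sqrt{13}$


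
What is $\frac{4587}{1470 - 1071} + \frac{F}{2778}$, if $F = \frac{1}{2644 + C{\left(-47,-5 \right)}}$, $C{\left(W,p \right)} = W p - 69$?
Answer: $\frac{11935649353}{1038221940} \approx 11.496$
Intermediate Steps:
$C{\left(W,p \right)} = -69 + W p$
$F = \frac{1}{2810}$ ($F = \frac{1}{2644 - -166} = \frac{1}{2644 + \left(-69 + 235\right)} = \frac{1}{2644 + 166} = \frac{1}{2810} \approx 0.00035587$)
$\frac{4587}{1470 - 1071} + \frac{F}{2778} = \frac{4587}{1470 - 1071} + \frac{1}{2810 \cdot 2778} = \frac{4587}{1470 - 1071} + \frac{1}{2810} \cdot \frac{1}{2778} = \frac{4587}{399} + \frac{1}{7806180} = 4587 \cdot \frac{1}{399} + \frac{1}{7806180} = \frac{1529}{133} + \frac{1}{7806180} = \frac{11935649353}{1038221940}$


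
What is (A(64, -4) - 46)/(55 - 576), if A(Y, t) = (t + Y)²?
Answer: -3554/521 ≈ -6.8215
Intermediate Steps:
A(Y, t) = (Y + t)²
(A(64, -4) - 46)/(55 - 576) = ((64 - 4)² - 46)/(55 - 576) = (60² - 46)/(-521) = (3600 - 46)*(-1/521) = 3554*(-1/521) = -3554/521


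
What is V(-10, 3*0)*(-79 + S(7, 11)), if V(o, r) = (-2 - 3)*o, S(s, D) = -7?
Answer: -4300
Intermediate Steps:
V(o, r) = -5*o
V(-10, 3*0)*(-79 + S(7, 11)) = (-5*(-10))*(-79 - 7) = 50*(-86) = -4300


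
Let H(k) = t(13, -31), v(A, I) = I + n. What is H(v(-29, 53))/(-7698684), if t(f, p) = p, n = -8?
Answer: 31/7698684 ≈ 4.0267e-6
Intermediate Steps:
v(A, I) = -8 + I (v(A, I) = I - 8 = -8 + I)
H(k) = -31
H(v(-29, 53))/(-7698684) = -31/(-7698684) = -31*(-1/7698684) = 31/7698684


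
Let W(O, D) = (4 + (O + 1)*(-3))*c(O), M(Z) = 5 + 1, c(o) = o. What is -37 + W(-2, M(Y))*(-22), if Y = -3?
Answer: 271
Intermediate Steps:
M(Z) = 6
W(O, D) = O*(1 - 3*O) (W(O, D) = (4 + (O + 1)*(-3))*O = (4 + (1 + O)*(-3))*O = (4 + (-3 - 3*O))*O = (1 - 3*O)*O = O*(1 - 3*O))
-37 + W(-2, M(Y))*(-22) = -37 - 2*(1 - 3*(-2))*(-22) = -37 - 2*(1 + 6)*(-22) = -37 - 2*7*(-22) = -37 - 14*(-22) = -37 + 308 = 271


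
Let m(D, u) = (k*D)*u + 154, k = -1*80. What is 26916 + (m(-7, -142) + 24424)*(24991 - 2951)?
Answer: -1210894764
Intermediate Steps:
k = -80
m(D, u) = 154 - 80*D*u (m(D, u) = (-80*D)*u + 154 = -80*D*u + 154 = 154 - 80*D*u)
26916 + (m(-7, -142) + 24424)*(24991 - 2951) = 26916 + ((154 - 80*(-7)*(-142)) + 24424)*(24991 - 2951) = 26916 + ((154 - 79520) + 24424)*22040 = 26916 + (-79366 + 24424)*22040 = 26916 - 54942*22040 = 26916 - 1210921680 = -1210894764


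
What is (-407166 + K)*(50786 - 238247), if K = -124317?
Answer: 99632334663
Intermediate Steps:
(-407166 + K)*(50786 - 238247) = (-407166 - 124317)*(50786 - 238247) = -531483*(-187461) = 99632334663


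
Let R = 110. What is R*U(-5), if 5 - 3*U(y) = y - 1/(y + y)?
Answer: 363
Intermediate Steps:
U(y) = 5/3 - y/3 + 1/(6*y) (U(y) = 5/3 - (y - 1/(y + y))/3 = 5/3 - (y - 1/(2*y))/3 = 5/3 + (-y/3 + 1/(6*y)) = 5/3 - y/3 + 1/(6*y))
R*U(-5) = 110*((⅙)*(1 - 2*(-5)*(-5 - 5))/(-5)) = 110*((⅙)*(-⅕)*(1 - 2*(-5)*(-10))) = 110*((⅙)*(-⅕)*(1 - 100)) = 110*((⅙)*(-⅕)*(-99)) = 110*(33/10) = 363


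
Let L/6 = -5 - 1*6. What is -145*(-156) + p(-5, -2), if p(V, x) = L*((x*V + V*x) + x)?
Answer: 21432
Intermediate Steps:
L = -66 (L = 6*(-5 - 1*6) = 6*(-5 - 6) = 6*(-11) = -66)
p(V, x) = -66*x - 132*V*x (p(V, x) = -66*((x*V + V*x) + x) = -66*((V*x + V*x) + x) = -66*(2*V*x + x) = -66*(x + 2*V*x) = -66*x - 132*V*x)
-145*(-156) + p(-5, -2) = -145*(-156) - 66*(-2)*(1 + 2*(-5)) = 22620 - 66*(-2)*(1 - 10) = 22620 - 66*(-2)*(-9) = 22620 - 1188 = 21432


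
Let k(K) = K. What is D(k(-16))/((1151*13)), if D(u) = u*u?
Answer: 256/14963 ≈ 0.017109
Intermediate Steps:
D(u) = u²
D(k(-16))/((1151*13)) = (-16)²/((1151*13)) = 256/14963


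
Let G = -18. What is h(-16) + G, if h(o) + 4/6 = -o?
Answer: -8/3 ≈ -2.6667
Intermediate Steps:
h(o) = -⅔ - o
h(-16) + G = (-⅔ - 1*(-16)) - 18 = (-⅔ + 16) - 18 = 46/3 - 18 = -8/3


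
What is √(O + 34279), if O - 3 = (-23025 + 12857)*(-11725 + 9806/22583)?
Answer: √60816362857746034/22583 ≈ 10920.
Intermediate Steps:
O = 2692241103741/22583 (O = 3 + (-23025 + 12857)*(-11725 + 9806/22583) = 3 - 10168*(-11725 + 9806*(1/22583)) = 3 - 10168*(-11725 + 9806/22583) = 3 - 10168*(-264775869/22583) = 3 + 2692241035992/22583 = 2692241103741/22583 ≈ 1.1922e+8)
√(O + 34279) = √(2692241103741/22583 + 34279) = √(2693015226398/22583) = √60816362857746034/22583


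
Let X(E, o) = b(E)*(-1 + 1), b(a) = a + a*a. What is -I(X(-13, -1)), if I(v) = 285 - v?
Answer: -285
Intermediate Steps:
b(a) = a + a**2
X(E, o) = 0 (X(E, o) = (E*(1 + E))*(-1 + 1) = (E*(1 + E))*0 = 0)
-I(X(-13, -1)) = -(285 - 1*0) = -(285 + 0) = -1*285 = -285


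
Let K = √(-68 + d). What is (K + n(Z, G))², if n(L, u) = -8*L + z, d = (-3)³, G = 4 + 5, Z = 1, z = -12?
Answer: (20 - I*√95)² ≈ 305.0 - 389.87*I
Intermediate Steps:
G = 9
d = -27
n(L, u) = -12 - 8*L (n(L, u) = -8*L - 12 = -12 - 8*L)
K = I*√95 (K = √(-68 - 27) = √(-95) = I*√95 ≈ 9.7468*I)
(K + n(Z, G))² = (I*√95 + (-12 - 8*1))² = (I*√95 + (-12 - 8))² = (I*√95 - 20)² = (-20 + I*√95)²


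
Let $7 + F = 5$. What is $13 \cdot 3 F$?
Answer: $-78$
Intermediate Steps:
$F = -2$ ($F = -7 + 5 = -2$)
$13 \cdot 3 F = 13 \cdot 3 \left(-2\right) = 39 \left(-2\right) = -78$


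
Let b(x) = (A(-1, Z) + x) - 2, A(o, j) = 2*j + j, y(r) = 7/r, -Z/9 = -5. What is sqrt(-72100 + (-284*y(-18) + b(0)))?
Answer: I*sqrt(646709)/3 ≈ 268.06*I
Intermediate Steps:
Z = 45 (Z = -9*(-5) = 45)
A(o, j) = 3*j
b(x) = 133 + x (b(x) = (3*45 + x) - 2 = (135 + x) - 2 = 133 + x)
sqrt(-72100 + (-284*y(-18) + b(0))) = sqrt(-72100 + (-1988/(-18) + (133 + 0))) = sqrt(-72100 + (-1988*(-1)/18 + 133)) = sqrt(-72100 + (-284*(-7/18) + 133)) = sqrt(-72100 + (994/9 + 133)) = sqrt(-72100 + 2191/9) = sqrt(-646709/9) = I*sqrt(646709)/3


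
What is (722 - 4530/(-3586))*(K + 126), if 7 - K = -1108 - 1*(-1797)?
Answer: -721026916/1793 ≈ -4.0213e+5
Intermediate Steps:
K = -682 (K = 7 - (-1108 - 1*(-1797)) = 7 - (-1108 + 1797) = 7 - 1*689 = 7 - 689 = -682)
(722 - 4530/(-3586))*(K + 126) = (722 - 4530/(-3586))*(-682 + 126) = (722 - 4530*(-1/3586))*(-556) = (722 + 2265/1793)*(-556) = (1296811/1793)*(-556) = -721026916/1793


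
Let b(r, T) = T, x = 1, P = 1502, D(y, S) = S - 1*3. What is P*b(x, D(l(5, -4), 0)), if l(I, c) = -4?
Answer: -4506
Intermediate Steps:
D(y, S) = -3 + S (D(y, S) = S - 3 = -3 + S)
P*b(x, D(l(5, -4), 0)) = 1502*(-3 + 0) = 1502*(-3) = -4506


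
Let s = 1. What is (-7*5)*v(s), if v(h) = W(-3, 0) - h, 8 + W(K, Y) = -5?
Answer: 490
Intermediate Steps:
W(K, Y) = -13 (W(K, Y) = -8 - 5 = -13)
v(h) = -13 - h
(-7*5)*v(s) = (-7*5)*(-13 - 1*1) = -35*(-13 - 1) = -35*(-14) = 490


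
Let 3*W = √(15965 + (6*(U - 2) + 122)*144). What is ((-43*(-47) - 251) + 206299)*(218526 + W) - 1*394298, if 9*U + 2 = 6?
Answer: 45468091996 + 208069*√32189/3 ≈ 4.5481e+10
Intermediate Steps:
U = 4/9 (U = -2/9 + (⅑)*6 = -2/9 + ⅔ = 4/9 ≈ 0.44444)
W = √32189/3 (W = √(15965 + (6*(4/9 - 2) + 122)*144)/3 = √(15965 + (6*(-14/9) + 122)*144)/3 = √(15965 + (-28/3 + 122)*144)/3 = √(15965 + (338/3)*144)/3 = √(15965 + 16224)/3 = √32189/3 ≈ 59.804)
((-43*(-47) - 251) + 206299)*(218526 + W) - 1*394298 = ((-43*(-47) - 251) + 206299)*(218526 + √32189/3) - 1*394298 = ((2021 - 251) + 206299)*(218526 + √32189/3) - 394298 = (1770 + 206299)*(218526 + √32189/3) - 394298 = 208069*(218526 + √32189/3) - 394298 = (45468486294 + 208069*√32189/3) - 394298 = 45468091996 + 208069*√32189/3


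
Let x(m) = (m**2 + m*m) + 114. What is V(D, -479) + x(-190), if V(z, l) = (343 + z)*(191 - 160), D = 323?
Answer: 92960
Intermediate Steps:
x(m) = 114 + 2*m**2 (x(m) = (m**2 + m**2) + 114 = 2*m**2 + 114 = 114 + 2*m**2)
V(z, l) = 10633 + 31*z (V(z, l) = (343 + z)*31 = 10633 + 31*z)
V(D, -479) + x(-190) = (10633 + 31*323) + (114 + 2*(-190)**2) = (10633 + 10013) + (114 + 2*36100) = 20646 + (114 + 72200) = 20646 + 72314 = 92960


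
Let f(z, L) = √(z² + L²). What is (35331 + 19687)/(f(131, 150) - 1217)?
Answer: -33478453/720714 - 27509*√39661/720714 ≈ -54.053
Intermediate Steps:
f(z, L) = √(L² + z²)
(35331 + 19687)/(f(131, 150) - 1217) = (35331 + 19687)/(√(150² + 131²) - 1217) = 55018/(√(22500 + 17161) - 1217) = 55018/(√39661 - 1217) = 55018/(-1217 + √39661)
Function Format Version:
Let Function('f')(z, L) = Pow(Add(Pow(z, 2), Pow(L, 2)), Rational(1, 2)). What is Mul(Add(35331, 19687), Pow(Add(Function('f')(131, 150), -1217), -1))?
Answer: Add(Rational(-33478453, 720714), Mul(Rational(-27509, 720714), Pow(39661, Rational(1, 2)))) ≈ -54.053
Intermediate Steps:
Function('f')(z, L) = Pow(Add(Pow(L, 2), Pow(z, 2)), Rational(1, 2))
Mul(Add(35331, 19687), Pow(Add(Function('f')(131, 150), -1217), -1)) = Mul(Add(35331, 19687), Pow(Add(Pow(Add(Pow(150, 2), Pow(131, 2)), Rational(1, 2)), -1217), -1)) = Mul(55018, Pow(Add(Pow(Add(22500, 17161), Rational(1, 2)), -1217), -1)) = Mul(55018, Pow(Add(Pow(39661, Rational(1, 2)), -1217), -1)) = Mul(55018, Pow(Add(-1217, Pow(39661, Rational(1, 2))), -1))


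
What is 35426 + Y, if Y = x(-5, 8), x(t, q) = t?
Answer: 35421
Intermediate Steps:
Y = -5
35426 + Y = 35426 - 5 = 35421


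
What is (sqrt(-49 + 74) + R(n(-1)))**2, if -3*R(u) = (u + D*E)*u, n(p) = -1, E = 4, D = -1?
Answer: 100/9 ≈ 11.111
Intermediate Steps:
R(u) = -u*(-4 + u)/3 (R(u) = -(u - 1*4)*u/3 = -(u - 4)*u/3 = -(-4 + u)*u/3 = -u*(-4 + u)/3)
(sqrt(-49 + 74) + R(n(-1)))**2 = (sqrt(-49 + 74) + (1/3)*(-1)*(4 - 1*(-1)))**2 = (sqrt(25) + (1/3)*(-1)*(4 + 1))**2 = (5 + (1/3)*(-1)*5)**2 = (5 - 5/3)**2 = (10/3)**2 = 100/9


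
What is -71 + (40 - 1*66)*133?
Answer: -3529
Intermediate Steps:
-71 + (40 - 1*66)*133 = -71 + (40 - 66)*133 = -71 - 26*133 = -71 - 3458 = -3529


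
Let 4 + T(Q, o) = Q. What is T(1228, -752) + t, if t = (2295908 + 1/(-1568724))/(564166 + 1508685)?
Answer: 3983720527221167/3251731112124 ≈ 1225.1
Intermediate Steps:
T(Q, o) = -4 + Q
t = 3601645981391/3251731112124 (t = (2295908 - 1/1568724)/2072851 = (3601645981391/1568724)*(1/2072851) = 3601645981391/3251731112124 ≈ 1.1076)
T(1228, -752) + t = (-4 + 1228) + 3601645981391/3251731112124 = 1224 + 3601645981391/3251731112124 = 3983720527221167/3251731112124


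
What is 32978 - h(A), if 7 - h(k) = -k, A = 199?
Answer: 32772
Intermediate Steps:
h(k) = 7 + k (h(k) = 7 - (-1)*k = 7 + k)
32978 - h(A) = 32978 - (7 + 199) = 32978 - 1*206 = 32978 - 206 = 32772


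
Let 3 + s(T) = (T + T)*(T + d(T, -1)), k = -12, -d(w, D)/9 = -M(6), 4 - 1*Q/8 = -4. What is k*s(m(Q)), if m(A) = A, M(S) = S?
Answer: -181212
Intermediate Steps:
Q = 64 (Q = 32 - 8*(-4) = 32 + 32 = 64)
d(w, D) = 54 (d(w, D) = -(-9)*6 = -9*(-6) = 54)
s(T) = -3 + 2*T*(54 + T) (s(T) = -3 + (T + T)*(T + 54) = -3 + (2*T)*(54 + T) = -3 + 2*T*(54 + T))
k*s(m(Q)) = -12*(-3 + 2*64² + 108*64) = -12*(-3 + 2*4096 + 6912) = -12*(-3 + 8192 + 6912) = -12*15101 = -181212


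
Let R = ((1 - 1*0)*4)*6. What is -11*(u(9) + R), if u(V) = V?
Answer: -363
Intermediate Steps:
R = 24 (R = ((1 + 0)*4)*6 = (1*4)*6 = 4*6 = 24)
-11*(u(9) + R) = -11*(9 + 24) = -11*33 = -363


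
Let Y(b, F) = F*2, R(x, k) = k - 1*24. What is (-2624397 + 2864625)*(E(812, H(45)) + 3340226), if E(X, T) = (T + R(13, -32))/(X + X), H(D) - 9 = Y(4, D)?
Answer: 325780822062819/406 ≈ 8.0242e+11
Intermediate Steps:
R(x, k) = -24 + k (R(x, k) = k - 24 = -24 + k)
Y(b, F) = 2*F
H(D) = 9 + 2*D
E(X, T) = (-56 + T)/(2*X) (E(X, T) = (T + (-24 - 32))/(X + X) = (T - 56)/((2*X)) = (-56 + T)*(1/(2*X)) = (-56 + T)/(2*X))
(-2624397 + 2864625)*(E(812, H(45)) + 3340226) = (-2624397 + 2864625)*((1/2)*(-56 + (9 + 2*45))/812 + 3340226) = 240228*((1/2)*(1/812)*(-56 + (9 + 90)) + 3340226) = 240228*((1/2)*(1/812)*(-56 + 99) + 3340226) = 240228*((1/2)*(1/812)*43 + 3340226) = 240228*(43/1624 + 3340226) = 240228*(5424527067/1624) = 325780822062819/406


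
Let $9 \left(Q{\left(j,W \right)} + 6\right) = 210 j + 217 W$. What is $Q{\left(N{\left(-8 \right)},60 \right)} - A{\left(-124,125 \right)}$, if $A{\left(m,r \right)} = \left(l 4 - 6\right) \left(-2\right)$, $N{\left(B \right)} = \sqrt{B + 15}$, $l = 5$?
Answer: $\frac{4406}{3} + \frac{70 \sqrt{7}}{3} \approx 1530.4$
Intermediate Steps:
$N{\left(B \right)} = \sqrt{15 + B}$
$A{\left(m,r \right)} = -28$ ($A{\left(m,r \right)} = \left(5 \cdot 4 - 6\right) \left(-2\right) = \left(20 - 6\right) \left(-2\right) = 14 \left(-2\right) = -28$)
$Q{\left(j,W \right)} = -6 + \frac{70 j}{3} + \frac{217 W}{9}$ ($Q{\left(j,W \right)} = -6 + \frac{210 j + 217 W}{9} = -6 + \left(\frac{70 j}{3} + \frac{217 W}{9}\right) = -6 + \frac{70 j}{3} + \frac{217 W}{9}$)
$Q{\left(N{\left(-8 \right)},60 \right)} - A{\left(-124,125 \right)} = \left(-6 + \frac{70 \sqrt{15 - 8}}{3} + \frac{217}{9} \cdot 60\right) - -28 = \left(-6 + \frac{70 \sqrt{7}}{3} + \frac{4340}{3}\right) + 28 = \left(\frac{4322}{3} + \frac{70 \sqrt{7}}{3}\right) + 28 = \frac{4406}{3} + \frac{70 \sqrt{7}}{3}$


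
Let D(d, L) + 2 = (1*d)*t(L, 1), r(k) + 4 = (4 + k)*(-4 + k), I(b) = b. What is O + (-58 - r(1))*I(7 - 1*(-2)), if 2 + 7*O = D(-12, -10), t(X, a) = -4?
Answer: -2413/7 ≈ -344.71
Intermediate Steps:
r(k) = -4 + (-4 + k)*(4 + k) (r(k) = -4 + (4 + k)*(-4 + k) = -4 + (-4 + k)*(4 + k))
D(d, L) = -2 - 4*d (D(d, L) = -2 + (1*d)*(-4) = -2 + d*(-4) = -2 - 4*d)
O = 44/7 (O = -2/7 + (-2 - 4*(-12))/7 = -2/7 + (-2 + 48)/7 = -2/7 + (1/7)*46 = -2/7 + 46/7 = 44/7 ≈ 6.2857)
O + (-58 - r(1))*I(7 - 1*(-2)) = 44/7 + (-58 - (-20 + 1**2))*(7 - 1*(-2)) = 44/7 + (-58 - (-20 + 1))*(7 + 2) = 44/7 + (-58 - 1*(-19))*9 = 44/7 + (-58 + 19)*9 = 44/7 - 39*9 = 44/7 - 351 = -2413/7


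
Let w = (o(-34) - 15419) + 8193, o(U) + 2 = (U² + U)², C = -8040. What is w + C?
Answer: 1243616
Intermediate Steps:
o(U) = -2 + (U + U²)² (o(U) = -2 + (U² + U)² = -2 + (U + U²)²)
w = 1251656 (w = ((-2 + (-34)²*(1 - 34)²) - 15419) + 8193 = ((-2 + 1156*(-33)²) - 15419) + 8193 = ((-2 + 1156*1089) - 15419) + 8193 = ((-2 + 1258884) - 15419) + 8193 = (1258882 - 15419) + 8193 = 1243463 + 8193 = 1251656)
w + C = 1251656 - 8040 = 1243616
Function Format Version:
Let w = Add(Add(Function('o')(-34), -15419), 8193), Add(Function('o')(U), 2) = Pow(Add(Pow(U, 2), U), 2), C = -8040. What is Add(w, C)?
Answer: 1243616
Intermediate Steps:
Function('o')(U) = Add(-2, Pow(Add(U, Pow(U, 2)), 2)) (Function('o')(U) = Add(-2, Pow(Add(Pow(U, 2), U), 2)) = Add(-2, Pow(Add(U, Pow(U, 2)), 2)))
w = 1251656 (w = Add(Add(Add(-2, Mul(Pow(-34, 2), Pow(Add(1, -34), 2))), -15419), 8193) = Add(Add(Add(-2, Mul(1156, Pow(-33, 2))), -15419), 8193) = Add(Add(Add(-2, Mul(1156, 1089)), -15419), 8193) = Add(Add(Add(-2, 1258884), -15419), 8193) = Add(Add(1258882, -15419), 8193) = Add(1243463, 8193) = 1251656)
Add(w, C) = Add(1251656, -8040) = 1243616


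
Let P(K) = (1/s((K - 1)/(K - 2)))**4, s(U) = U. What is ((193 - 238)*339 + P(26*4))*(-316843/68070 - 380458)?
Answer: 14821093950966254174139/2553779489890 ≈ 5.8036e+9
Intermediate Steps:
P(K) = (-2 + K)**4/(-1 + K)**4 (P(K) = (1/((K - 1)/(K - 2)))**4 = (1/((-1 + K)/(-2 + K)))**4 = ((-2 + K)/(-1 + K))**4 = (-2 + K)**4/(-1 + K)**4)
((193 - 238)*339 + P(26*4))*(-316843/68070 - 380458) = ((193 - 238)*339 + (-2 + 26*4)**4/(-1 + 26*4)**4)*(-316843/68070 - 380458) = (-45*339 + (-2 + 104)**4/(-1 + 104)**4)*(-316843*1/68070 - 380458) = (-15255 + 102**4/103**4)*(-316843/68070 - 380458) = (-15255 + (1/112550881)*108243216)*(-25898092903/68070) = (-15255 + 108243216/112550881)*(-25898092903/68070) = -1716855446439/112550881*(-25898092903/68070) = 14821093950966254174139/2553779489890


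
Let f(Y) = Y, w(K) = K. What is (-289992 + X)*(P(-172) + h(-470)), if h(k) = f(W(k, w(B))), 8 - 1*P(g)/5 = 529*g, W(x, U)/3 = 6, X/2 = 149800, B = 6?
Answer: 4371620784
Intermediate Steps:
X = 299600 (X = 2*149800 = 299600)
W(x, U) = 18 (W(x, U) = 3*6 = 18)
P(g) = 40 - 2645*g
h(k) = 18
(-289992 + X)*(P(-172) + h(-470)) = (-289992 + 299600)*((40 - 2645*(-172)) + 18) = 9608*((40 + 454940) + 18) = 9608*(454980 + 18) = 9608*454998 = 4371620784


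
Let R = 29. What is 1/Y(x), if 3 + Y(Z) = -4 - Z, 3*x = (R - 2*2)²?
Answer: -3/646 ≈ -0.0046440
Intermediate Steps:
x = 625/3 (x = (29 - 2*2)²/3 = (29 - 4)²/3 = (⅓)*25² = (⅓)*625 = 625/3 ≈ 208.33)
Y(Z) = -7 - Z (Y(Z) = -3 + (-4 - Z) = -7 - Z)
1/Y(x) = 1/(-7 - 1*625/3) = 1/(-7 - 625/3) = 1/(-646/3) = -3/646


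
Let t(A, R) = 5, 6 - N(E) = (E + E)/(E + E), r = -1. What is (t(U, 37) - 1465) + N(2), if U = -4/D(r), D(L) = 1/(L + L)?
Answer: -1455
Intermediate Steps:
D(L) = 1/(2*L)
U = 8 (U = -4/((1/2)/(-1)) = -4/((1/2)*(-1)) = -4/(-1/2) = -4*(-2) = 8)
N(E) = 5 (N(E) = 6 - (E + E)/(E + E) = 6 - 2*E/(2*E) = 6 - 2*E*1/(2*E) = 6 - 1*1 = 6 - 1 = 5)
(t(U, 37) - 1465) + N(2) = (5 - 1465) + 5 = -1460 + 5 = -1455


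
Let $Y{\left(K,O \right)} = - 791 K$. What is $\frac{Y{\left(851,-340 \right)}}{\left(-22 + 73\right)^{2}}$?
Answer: $- \frac{673141}{2601} \approx -258.8$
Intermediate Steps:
$\frac{Y{\left(851,-340 \right)}}{\left(-22 + 73\right)^{2}} = \frac{\left(-791\right) 851}{\left(-22 + 73\right)^{2}} = - \frac{673141}{51^{2}} = - \frac{673141}{2601}$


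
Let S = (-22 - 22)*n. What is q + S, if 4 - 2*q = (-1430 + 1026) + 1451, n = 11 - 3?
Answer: -1747/2 ≈ -873.50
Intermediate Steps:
n = 8
S = -352 (S = (-22 - 22)*8 = -44*8 = -352)
q = -1043/2 (q = 2 - ((-1430 + 1026) + 1451)/2 = 2 - (-404 + 1451)/2 = 2 - ½*1047 = 2 - 1047/2 = -1043/2 ≈ -521.50)
q + S = -1043/2 - 352 = -1747/2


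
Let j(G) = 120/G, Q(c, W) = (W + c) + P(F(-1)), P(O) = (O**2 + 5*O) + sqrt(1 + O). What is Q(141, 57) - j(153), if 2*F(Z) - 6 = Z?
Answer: 44057/204 + sqrt(14)/2 ≈ 217.84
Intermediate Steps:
F(Z) = 3 + Z/2
P(O) = O**2 + sqrt(1 + O) + 5*O
Q(c, W) = 75/4 + W + c + sqrt(14)/2 (Q(c, W) = (W + c) + ((3 + (1/2)*(-1))**2 + sqrt(1 + (3 + (1/2)*(-1))) + 5*(3 + (1/2)*(-1))) = (W + c) + ((3 - 1/2)**2 + sqrt(1 + (3 - 1/2)) + 5*(3 - 1/2)) = (W + c) + ((5/2)**2 + sqrt(1 + 5/2) + 5*(5/2)) = (W + c) + (25/4 + sqrt(7/2) + 25/2) = (W + c) + (25/4 + sqrt(14)/2 + 25/2) = (W + c) + (75/4 + sqrt(14)/2) = 75/4 + W + c + sqrt(14)/2)
Q(141, 57) - j(153) = (75/4 + 57 + 141 + sqrt(14)/2) - 120/153 = (867/4 + sqrt(14)/2) - 120/153 = (867/4 + sqrt(14)/2) - 1*40/51 = (867/4 + sqrt(14)/2) - 40/51 = 44057/204 + sqrt(14)/2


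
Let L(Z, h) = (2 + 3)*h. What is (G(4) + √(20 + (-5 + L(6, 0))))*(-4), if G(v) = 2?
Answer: -8 - 4*√15 ≈ -23.492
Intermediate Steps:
L(Z, h) = 5*h
(G(4) + √(20 + (-5 + L(6, 0))))*(-4) = (2 + √(20 + (-5 + 5*0)))*(-4) = (2 + √(20 + (-5 + 0)))*(-4) = (2 + √(20 - 5))*(-4) = (2 + √15)*(-4) = -8 - 4*√15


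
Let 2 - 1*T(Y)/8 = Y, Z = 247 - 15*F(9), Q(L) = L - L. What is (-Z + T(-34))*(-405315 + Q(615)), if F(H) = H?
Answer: -71335440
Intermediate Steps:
Q(L) = 0
Z = 112 (Z = 247 - 15*9 = 247 - 135 = 112)
T(Y) = 16 - 8*Y
(-Z + T(-34))*(-405315 + Q(615)) = (-1*112 + (16 - 8*(-34)))*(-405315 + 0) = (-112 + (16 + 272))*(-405315) = (-112 + 288)*(-405315) = 176*(-405315) = -71335440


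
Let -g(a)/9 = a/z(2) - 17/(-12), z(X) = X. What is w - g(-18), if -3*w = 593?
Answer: -3191/12 ≈ -265.92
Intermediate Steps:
w = -593/3 (w = -⅓*593 = -593/3 ≈ -197.67)
g(a) = -51/4 - 9*a/2 (g(a) = -9*(a/2 - 17/(-12)) = -9*(a*(½) - 17*(-1/12)) = -9*(a/2 + 17/12) = -9*(17/12 + a/2) = -51/4 - 9*a/2)
w - g(-18) = -593/3 - (-51/4 - 9/2*(-18)) = -593/3 - (-51/4 + 81) = -593/3 - 1*273/4 = -593/3 - 273/4 = -3191/12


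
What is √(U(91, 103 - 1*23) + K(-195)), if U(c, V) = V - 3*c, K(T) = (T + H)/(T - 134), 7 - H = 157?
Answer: 4*I*√1298563/329 ≈ 13.855*I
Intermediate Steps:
H = -150 (H = 7 - 1*157 = 7 - 157 = -150)
K(T) = (-150 + T)/(-134 + T) (K(T) = (T - 150)/(T - 134) = (-150 + T)/(-134 + T))
√(U(91, 103 - 1*23) + K(-195)) = √(((103 - 1*23) - 3*91) + (-150 - 195)/(-134 - 195)) = √(((103 - 23) - 273) - 345/(-329)) = √((80 - 273) - 1/329*(-345)) = √(-193 + 345/329) = √(-63152/329) = 4*I*√1298563/329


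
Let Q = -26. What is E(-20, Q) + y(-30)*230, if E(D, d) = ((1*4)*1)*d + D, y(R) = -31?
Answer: -7254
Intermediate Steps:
E(D, d) = D + 4*d (E(D, d) = (4*1)*d + D = 4*d + D = D + 4*d)
E(-20, Q) + y(-30)*230 = (-20 + 4*(-26)) - 31*230 = (-20 - 104) - 7130 = -124 - 7130 = -7254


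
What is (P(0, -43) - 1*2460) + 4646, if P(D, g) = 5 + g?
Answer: 2148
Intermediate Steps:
(P(0, -43) - 1*2460) + 4646 = ((5 - 43) - 1*2460) + 4646 = (-38 - 2460) + 4646 = -2498 + 4646 = 2148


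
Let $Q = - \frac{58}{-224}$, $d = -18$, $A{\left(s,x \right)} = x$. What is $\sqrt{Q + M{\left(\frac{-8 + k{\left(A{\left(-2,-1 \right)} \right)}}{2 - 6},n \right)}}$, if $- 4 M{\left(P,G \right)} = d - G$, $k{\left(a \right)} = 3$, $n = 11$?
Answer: $\frac{29 \sqrt{7}}{28} \approx 2.7402$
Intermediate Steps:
$M{\left(P,G \right)} = \frac{9}{2} + \frac{G}{4}$ ($M{\left(P,G \right)} = - \frac{-18 - G}{4} = \frac{9}{2} + \frac{G}{4}$)
$Q = \frac{29}{112}$ ($Q = \left(-58\right) \left(- \frac{1}{224}\right) = \frac{29}{112} \approx 0.25893$)
$\sqrt{Q + M{\left(\frac{-8 + k{\left(A{\left(-2,-1 \right)} \right)}}{2 - 6},n \right)}} = \sqrt{\frac{29}{112} + \left(\frac{9}{2} + \frac{1}{4} \cdot 11\right)} = \sqrt{\frac{29}{112} + \left(\frac{9}{2} + \frac{11}{4}\right)} = \sqrt{\frac{29}{112} + \frac{29}{4}} = \sqrt{\frac{841}{112}} = \frac{29 \sqrt{7}}{28}$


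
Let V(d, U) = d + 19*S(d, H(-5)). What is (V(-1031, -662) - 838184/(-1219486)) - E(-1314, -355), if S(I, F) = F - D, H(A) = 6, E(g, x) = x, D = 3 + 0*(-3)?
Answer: -377011825/609743 ≈ -618.31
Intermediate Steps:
D = 3 (D = 3 + 0 = 3)
S(I, F) = -3 + F (S(I, F) = F - 1*3 = F - 3 = -3 + F)
V(d, U) = 57 + d (V(d, U) = d + 19*(-3 + 6) = d + 19*3 = d + 57 = 57 + d)
(V(-1031, -662) - 838184/(-1219486)) - E(-1314, -355) = ((57 - 1031) - 838184/(-1219486)) - 1*(-355) = (-974 - 838184*(-1/1219486)) + 355 = (-974 + 419092/609743) + 355 = -593470590/609743 + 355 = -377011825/609743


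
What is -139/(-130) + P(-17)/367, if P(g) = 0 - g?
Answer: 53223/47710 ≈ 1.1156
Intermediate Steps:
P(g) = -g
-139/(-130) + P(-17)/367 = -139/(-130) - 1*(-17)/367 = -139*(-1/130) + 17*(1/367) = 139/130 + 17/367 = 53223/47710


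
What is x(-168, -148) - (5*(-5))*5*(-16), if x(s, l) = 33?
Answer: -1967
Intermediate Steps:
x(-168, -148) - (5*(-5))*5*(-16) = 33 - (5*(-5))*5*(-16) = 33 - (-25*5)*(-16) = 33 - (-125)*(-16) = 33 - 1*2000 = 33 - 2000 = -1967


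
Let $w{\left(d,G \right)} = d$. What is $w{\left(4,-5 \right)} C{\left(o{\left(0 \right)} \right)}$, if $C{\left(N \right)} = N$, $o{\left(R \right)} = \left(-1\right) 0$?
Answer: $0$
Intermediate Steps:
$o{\left(R \right)} = 0$
$w{\left(4,-5 \right)} C{\left(o{\left(0 \right)} \right)} = 4 \cdot 0 = 0$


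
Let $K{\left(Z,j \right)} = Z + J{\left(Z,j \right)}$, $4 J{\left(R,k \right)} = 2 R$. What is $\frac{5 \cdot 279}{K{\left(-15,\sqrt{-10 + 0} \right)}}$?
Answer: $-62$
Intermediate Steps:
$J{\left(R,k \right)} = \frac{R}{2}$ ($J{\left(R,k \right)} = \frac{2 R}{4} = \frac{R}{2}$)
$K{\left(Z,j \right)} = \frac{3 Z}{2}$ ($K{\left(Z,j \right)} = Z + \frac{Z}{2} = \frac{3 Z}{2}$)
$\frac{5 \cdot 279}{K{\left(-15,\sqrt{-10 + 0} \right)}} = \frac{5 \cdot 279}{\frac{3}{2} \left(-15\right)} = \frac{1395}{- \frac{45}{2}} = 1395 \left(- \frac{2}{45}\right) = -62$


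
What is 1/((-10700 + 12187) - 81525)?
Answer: -1/80038 ≈ -1.2494e-5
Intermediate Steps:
1/((-10700 + 12187) - 81525) = 1/(1487 - 81525) = 1/(-80038) = -1/80038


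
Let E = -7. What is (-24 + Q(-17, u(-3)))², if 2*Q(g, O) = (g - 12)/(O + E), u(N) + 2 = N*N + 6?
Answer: 100489/144 ≈ 697.84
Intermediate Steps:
u(N) = 4 + N² (u(N) = -2 + (N*N + 6) = -2 + (N² + 6) = -2 + (6 + N²) = 4 + N²)
Q(g, O) = (-12 + g)/(2*(-7 + O)) (Q(g, O) = ((g - 12)/(O - 7))/2 = ((-12 + g)/(-7 + O))/2 = (-12 + g)/(2*(-7 + O)))
(-24 + Q(-17, u(-3)))² = (-24 + (-12 - 17)/(2*(-7 + (4 + (-3)²))))² = (-24 + (½)*(-29)/(-7 + (4 + 9)))² = (-24 + (½)*(-29)/(-7 + 13))² = (-24 + (½)*(-29)/6)² = (-24 + (½)*(⅙)*(-29))² = (-24 - 29/12)² = (-317/12)² = 100489/144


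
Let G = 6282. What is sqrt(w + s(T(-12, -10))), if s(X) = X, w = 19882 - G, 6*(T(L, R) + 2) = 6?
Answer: 3*sqrt(1511) ≈ 116.61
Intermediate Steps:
T(L, R) = -1 (T(L, R) = -2 + (1/6)*6 = -2 + 1 = -1)
w = 13600 (w = 19882 - 1*6282 = 19882 - 6282 = 13600)
sqrt(w + s(T(-12, -10))) = sqrt(13600 - 1) = sqrt(13599) = 3*sqrt(1511)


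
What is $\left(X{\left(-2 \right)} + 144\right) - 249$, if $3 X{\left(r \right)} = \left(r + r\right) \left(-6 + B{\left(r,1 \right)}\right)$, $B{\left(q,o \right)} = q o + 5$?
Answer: $-101$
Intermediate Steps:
$B{\left(q,o \right)} = 5 + o q$ ($B{\left(q,o \right)} = o q + 5 = 5 + o q$)
$X{\left(r \right)} = \frac{2 r \left(-1 + r\right)}{3}$ ($X{\left(r \right)} = \frac{\left(r + r\right) \left(-6 + \left(5 + 1 r\right)\right)}{3} = \frac{2 r \left(-6 + \left(5 + r\right)\right)}{3} = \frac{2 r \left(-1 + r\right)}{3}$)
$\left(X{\left(-2 \right)} + 144\right) - 249 = \left(\frac{2}{3} \left(-2\right) \left(-1 - 2\right) + 144\right) - 249 = \left(\frac{2}{3} \left(-2\right) \left(-3\right) + 144\right) - 249 = \left(4 + 144\right) - 249 = 148 - 249 = -101$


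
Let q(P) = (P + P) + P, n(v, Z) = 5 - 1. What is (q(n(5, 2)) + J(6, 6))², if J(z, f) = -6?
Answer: 36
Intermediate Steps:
n(v, Z) = 4
q(P) = 3*P (q(P) = 2*P + P = 3*P)
(q(n(5, 2)) + J(6, 6))² = (3*4 - 6)² = (12 - 6)² = 6² = 36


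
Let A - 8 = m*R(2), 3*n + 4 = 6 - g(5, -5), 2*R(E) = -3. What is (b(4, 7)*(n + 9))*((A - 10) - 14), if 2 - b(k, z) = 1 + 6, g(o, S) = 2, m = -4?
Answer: 450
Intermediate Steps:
R(E) = -3/2 (R(E) = (½)*(-3) = -3/2)
b(k, z) = -5 (b(k, z) = 2 - (1 + 6) = 2 - 1*7 = 2 - 7 = -5)
n = 0 (n = -4/3 + (6 - 1*2)/3 = -4/3 + (6 - 2)/3 = -4/3 + (⅓)*4 = -4/3 + 4/3 = 0)
A = 14 (A = 8 - 4*(-3/2) = 8 + 6 = 14)
(b(4, 7)*(n + 9))*((A - 10) - 14) = (-5*(0 + 9))*((14 - 10) - 14) = (-5*9)*(4 - 14) = -45*(-10) = 450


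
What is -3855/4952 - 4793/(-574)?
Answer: 10761083/1421224 ≈ 7.5717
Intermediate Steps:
-3855/4952 - 4793/(-574) = -3855*1/4952 - 4793*(-1/574) = -3855/4952 + 4793/574 = 10761083/1421224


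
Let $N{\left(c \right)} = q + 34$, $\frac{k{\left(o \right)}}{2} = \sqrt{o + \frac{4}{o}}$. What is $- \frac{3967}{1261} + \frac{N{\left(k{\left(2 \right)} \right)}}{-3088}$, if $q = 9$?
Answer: $- \frac{12304319}{3893968} \approx -3.1598$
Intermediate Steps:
$k{\left(o \right)} = 2 \sqrt{o + \frac{4}{o}}$
$N{\left(c \right)} = 43$ ($N{\left(c \right)} = 9 + 34 = 43$)
$- \frac{3967}{1261} + \frac{N{\left(k{\left(2 \right)} \right)}}{-3088} = - \frac{3967}{1261} + \frac{43}{-3088} = \left(-3967\right) \frac{1}{1261} + 43 \left(- \frac{1}{3088}\right) = - \frac{3967}{1261} - \frac{43}{3088} = - \frac{12304319}{3893968}$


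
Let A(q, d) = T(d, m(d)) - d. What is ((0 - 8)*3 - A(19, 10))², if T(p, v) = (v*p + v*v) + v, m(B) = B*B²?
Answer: 1022149308196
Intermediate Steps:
m(B) = B³
T(p, v) = v + v² + p*v (T(p, v) = (p*v + v²) + v = (v² + p*v) + v = v + v² + p*v)
A(q, d) = -d + d³*(1 + d + d³) (A(q, d) = d³*(1 + d + d³) - d = -d + d³*(1 + d + d³))
((0 - 8)*3 - A(19, 10))² = ((0 - 8)*3 - (10³ + 10⁴ + 10⁶ - 1*10))² = (-8*3 - (1000 + 10000 + 1000000 - 10))² = (-24 - 1*1010990)² = (-24 - 1010990)² = (-1011014)² = 1022149308196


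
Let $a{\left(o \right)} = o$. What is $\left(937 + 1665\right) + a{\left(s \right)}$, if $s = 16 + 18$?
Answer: $2636$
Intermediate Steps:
$s = 34$
$\left(937 + 1665\right) + a{\left(s \right)} = \left(937 + 1665\right) + 34 = 2602 + 34 = 2636$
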